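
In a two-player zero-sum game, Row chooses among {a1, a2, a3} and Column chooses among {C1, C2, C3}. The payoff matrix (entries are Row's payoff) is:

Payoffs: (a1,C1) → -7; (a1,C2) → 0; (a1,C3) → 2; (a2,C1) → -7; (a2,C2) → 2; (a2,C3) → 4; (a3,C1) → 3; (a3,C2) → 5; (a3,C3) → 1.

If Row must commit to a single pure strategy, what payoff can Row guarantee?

1

Row minima: a1 → -7, a2 → -7, a3 → 1.
The best of these is 1.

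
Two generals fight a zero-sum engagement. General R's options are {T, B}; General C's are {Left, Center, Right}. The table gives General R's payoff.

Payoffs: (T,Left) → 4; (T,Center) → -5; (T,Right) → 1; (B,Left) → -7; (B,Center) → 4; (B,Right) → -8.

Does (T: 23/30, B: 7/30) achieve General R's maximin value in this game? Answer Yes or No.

No

Against Left this mix gives (23/30)·4 + (7/30)·(-7) = 43/30.
Against Center this mix gives (23/30)·(-5) + (7/30)·4 = -29/10.
Against Right this mix gives (23/30)·1 + (7/30)·(-8) = -11/10.
General C will play Center, holding General R to -29/10. Shifting weight toward the row that does better against Center would raise this floor (the equalizing mix achieves -2 against both Center and Right), so the proposed strategy is not optimal.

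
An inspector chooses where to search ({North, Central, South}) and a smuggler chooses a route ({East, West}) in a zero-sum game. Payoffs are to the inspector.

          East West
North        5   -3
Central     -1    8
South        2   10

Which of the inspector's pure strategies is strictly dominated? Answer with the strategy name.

South gives a strictly higher payoff than Central against every column: 2 > -1, 10 > 8.
So Central is strictly dominated and the inspector never plays it.

Central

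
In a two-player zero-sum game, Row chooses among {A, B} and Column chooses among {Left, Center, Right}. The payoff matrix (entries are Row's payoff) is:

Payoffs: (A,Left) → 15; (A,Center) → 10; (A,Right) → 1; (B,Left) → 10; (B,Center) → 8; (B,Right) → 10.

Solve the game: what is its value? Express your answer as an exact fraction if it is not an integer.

92/11

Row minima: A → 1, B → 8; maximin = 8.
Column maxima: Left → 15, Center → 10, Right → 10; minimax = 10.
8 ≠ 10, so there is no saddle point; optimal play is mixed.
Left is strictly dominated by Center (it gives Row strictly more in every row), so Column never plays it.
On the remaining 2×2 (A, B vs Center, Right):
Let Row play A with probability p. Expected payoff against Center: 10p + 8(1−p) = 2p + 8; against Right: 1p + 10(1−p) = −9p + 10.
Setting these equal: 2p + 8 = −9p + 10 ⇒ 11p = 2 ⇒ p = 2/11, and the value is (2)·(2/11) + 8 = 92/11.
For Column: with q = P(Center), equating A's and B's payoffs gives 9q + 1 = −2q + 10 ⇒ q = 9/11.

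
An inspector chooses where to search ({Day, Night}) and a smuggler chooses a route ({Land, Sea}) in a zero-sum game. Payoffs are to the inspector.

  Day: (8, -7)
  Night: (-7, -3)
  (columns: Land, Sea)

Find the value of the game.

Row minima: Day → -7, Night → -7; maximin = -7.
Column maxima: Land → 8, Sea → -3; minimax = -3.
-7 ≠ -3, so there is no saddle point; optimal play is mixed.
Let the inspector play Day with probability p. Expected payoff against Land: 8p + (-7)(1−p) = 15p − 7; against Sea: (-7)p + (-3)(1−p) = −4p − 3.
Setting these equal: 15p − 7 = −4p − 3 ⇒ 19p = 4 ⇒ p = 4/19, and the value is (15)·(4/19) − 7 = -73/19.
For the smuggler: with q = P(Land), equating Day's and Night's payoffs gives 15q − 7 = −4q − 3 ⇒ q = 4/19.

-73/19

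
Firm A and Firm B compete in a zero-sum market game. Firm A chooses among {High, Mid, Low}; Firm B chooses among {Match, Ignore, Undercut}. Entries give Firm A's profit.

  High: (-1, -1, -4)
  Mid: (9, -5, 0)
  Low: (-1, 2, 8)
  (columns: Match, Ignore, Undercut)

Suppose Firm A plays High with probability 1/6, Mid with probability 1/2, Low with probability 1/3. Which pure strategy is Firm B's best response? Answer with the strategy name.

Ignore

If Firm B plays Match, Firm A's expected payoff is (1/6)·(-1) + (1/2)·9 + (1/3)·(-1) = 4.
If Firm B plays Ignore, Firm A's expected payoff is (1/6)·(-1) + (1/2)·(-5) + (1/3)·2 = -2.
If Firm B plays Undercut, Firm A's expected payoff is (1/6)·(-4) + (1/2)·0 + (1/3)·8 = 2.
Firm B minimizes Firm A's payoff; the smallest is -2, so the best response is Ignore.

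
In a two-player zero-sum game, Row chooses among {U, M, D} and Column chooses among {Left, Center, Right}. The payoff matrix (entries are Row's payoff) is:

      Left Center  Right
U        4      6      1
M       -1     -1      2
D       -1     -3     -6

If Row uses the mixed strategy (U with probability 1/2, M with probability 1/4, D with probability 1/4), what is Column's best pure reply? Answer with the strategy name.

Right

If Column plays Left, Row's expected payoff is (1/2)·4 + (1/4)·(-1) + (1/4)·(-1) = 3/2.
If Column plays Center, Row's expected payoff is (1/2)·6 + (1/4)·(-1) + (1/4)·(-3) = 2.
If Column plays Right, Row's expected payoff is (1/2)·1 + (1/4)·2 + (1/4)·(-6) = -1/2.
Column minimizes Row's payoff; the smallest is -1/2, so the best response is Right.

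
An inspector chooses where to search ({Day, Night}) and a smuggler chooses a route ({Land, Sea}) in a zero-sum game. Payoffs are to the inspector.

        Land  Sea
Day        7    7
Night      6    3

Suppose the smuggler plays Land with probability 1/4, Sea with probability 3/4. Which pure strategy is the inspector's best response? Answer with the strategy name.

Day

Expected payoff of Day: (1/4)·7 + (3/4)·7 = 7.
Expected payoff of Night: (1/4)·6 + (3/4)·3 = 15/4.
The largest is 7, so the inspector's best response is Day.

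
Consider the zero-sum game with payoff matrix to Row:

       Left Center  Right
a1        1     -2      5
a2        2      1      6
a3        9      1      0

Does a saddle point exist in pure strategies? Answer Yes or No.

Row minima: a1 → -2, a2 → 1, a3 → 0; maximin = 1.
Column maxima: Left → 9, Center → 1, Right → 6; minimax = 1.
maximin = minimax = 1, so a saddle point exists.

Yes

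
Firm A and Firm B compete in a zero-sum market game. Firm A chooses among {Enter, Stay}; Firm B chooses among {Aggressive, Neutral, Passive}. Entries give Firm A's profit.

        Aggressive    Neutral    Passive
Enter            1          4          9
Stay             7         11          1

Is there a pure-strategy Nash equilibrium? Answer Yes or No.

No

Row minima: Enter → 1, Stay → 1; maximin = 1.
Column maxima: Aggressive → 7, Neutral → 11, Passive → 9; minimax = 7.
1 ≠ 7, so no pure-strategy equilibrium exists.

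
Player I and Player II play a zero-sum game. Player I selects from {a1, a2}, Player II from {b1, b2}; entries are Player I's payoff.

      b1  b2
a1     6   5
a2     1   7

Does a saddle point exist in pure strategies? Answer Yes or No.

Row minima: a1 → 5, a2 → 1; maximin = 5.
Column maxima: b1 → 6, b2 → 7; minimax = 6.
5 ≠ 6, so no pure-strategy equilibrium exists.

No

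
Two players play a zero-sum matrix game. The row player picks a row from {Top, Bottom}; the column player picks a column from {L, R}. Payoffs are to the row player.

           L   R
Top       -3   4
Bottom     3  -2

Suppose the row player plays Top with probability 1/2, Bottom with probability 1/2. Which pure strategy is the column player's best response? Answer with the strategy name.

L

If the column player plays L, the row player's expected payoff is (1/2)·(-3) + (1/2)·3 = 0.
If the column player plays R, the row player's expected payoff is (1/2)·4 + (1/2)·(-2) = 1.
The column player minimizes the row player's payoff; the smallest is 0, so the best response is L.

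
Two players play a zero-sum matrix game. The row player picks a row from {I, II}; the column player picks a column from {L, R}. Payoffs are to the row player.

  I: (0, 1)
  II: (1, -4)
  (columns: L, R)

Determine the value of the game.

1/6

Row minima: I → 0, II → -4; maximin = 0.
Column maxima: L → 1, R → 1; minimax = 1.
0 ≠ 1, so there is no saddle point; optimal play is mixed.
Let the row player play I with probability p. Expected payoff against L: 0p + 1(1−p) = −p + 1; against R: 1p + (-4)(1−p) = 5p − 4.
Setting these equal: −p + 1 = 5p − 4 ⇒ −6p = -5 ⇒ p = 5/6, and the value is (-1)·(5/6) + 1 = 1/6.
For the column player: with q = P(L), equating I's and II's payoffs gives −q + 1 = 5q − 4 ⇒ q = 5/6.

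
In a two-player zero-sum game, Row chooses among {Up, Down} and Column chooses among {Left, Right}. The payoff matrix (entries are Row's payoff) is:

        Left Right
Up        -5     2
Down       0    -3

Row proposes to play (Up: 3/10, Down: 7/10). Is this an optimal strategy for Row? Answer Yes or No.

Yes

Against Left this mix gives (3/10)·(-5) + (7/10)·0 = -3/2.
Against Right this mix gives (3/10)·2 + (7/10)·(-3) = -3/2.
All of Column's active replies (Left, Right) yield -3/2, and no column does worse for Row. The mix makes Column indifferent and guarantees -3/2, so it is optimal.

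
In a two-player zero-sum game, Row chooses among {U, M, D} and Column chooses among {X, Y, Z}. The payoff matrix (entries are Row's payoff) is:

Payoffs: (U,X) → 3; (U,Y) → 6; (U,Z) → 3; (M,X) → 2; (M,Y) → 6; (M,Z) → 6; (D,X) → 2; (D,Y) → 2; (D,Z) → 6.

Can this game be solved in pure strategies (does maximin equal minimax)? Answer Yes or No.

Row minima: U → 3, M → 2, D → 2; maximin = 3.
Column maxima: X → 3, Y → 6, Z → 6; minimax = 3.
maximin = minimax = 3, so a saddle point exists.

Yes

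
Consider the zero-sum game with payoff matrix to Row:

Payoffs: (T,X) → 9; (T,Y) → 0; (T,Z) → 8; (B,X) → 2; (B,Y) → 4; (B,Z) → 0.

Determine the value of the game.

8/3

Row minima: T → 0, B → 0; maximin = 0.
Column maxima: X → 9, Y → 4, Z → 8; minimax = 4.
0 ≠ 4, so there is no saddle point; optimal play is mixed.
X is strictly dominated by Z (it gives Row strictly more in every row), so Column never plays it.
On the remaining 2×2 (T, B vs Y, Z):
Let Row play T with probability p. Expected payoff against Y: 0p + 4(1−p) = −4p + 4; against Z: 8p + 0(1−p) = 8p.
Setting these equal: −4p + 4 = 8p ⇒ −12p = -4 ⇒ p = 1/3, and the value is (-4)·(1/3) + 4 = 8/3.
For Column: with q = P(Y), equating T's and B's payoffs gives −8q + 8 = 4q ⇒ q = 2/3.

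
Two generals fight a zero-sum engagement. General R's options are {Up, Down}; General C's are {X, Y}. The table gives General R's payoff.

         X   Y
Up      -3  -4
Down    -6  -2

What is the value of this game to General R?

-18/5

Row minima: Up → -4, Down → -6; maximin = -4.
Column maxima: X → -3, Y → -2; minimax = -3.
-4 ≠ -3, so there is no saddle point; optimal play is mixed.
Let General R play Up with probability p. Expected payoff against X: (-3)p + (-6)(1−p) = 3p − 6; against Y: (-4)p + (-2)(1−p) = −2p − 2.
Setting these equal: 3p − 6 = −2p − 2 ⇒ 5p = 4 ⇒ p = 4/5, and the value is (3)·(4/5) − 6 = -18/5.
For General C: with q = P(X), equating Up's and Down's payoffs gives q − 4 = −4q − 2 ⇒ q = 2/5.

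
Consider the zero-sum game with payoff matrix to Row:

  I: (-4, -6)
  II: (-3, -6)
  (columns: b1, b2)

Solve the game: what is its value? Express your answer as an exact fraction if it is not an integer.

-6

Row minima: I → -6, II → -6; maximin = -6.
Column maxima: b1 → -3, b2 → -6; minimax = -6.
Since maximin = minimax = -6, there is a saddle point and the value is -6.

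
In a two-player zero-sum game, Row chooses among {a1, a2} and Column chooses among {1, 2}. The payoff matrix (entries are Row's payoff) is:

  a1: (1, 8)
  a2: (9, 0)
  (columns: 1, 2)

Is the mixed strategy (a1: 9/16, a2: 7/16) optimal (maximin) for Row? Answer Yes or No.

Against 1 this mix gives (9/16)·1 + (7/16)·9 = 9/2.
Against 2 this mix gives (9/16)·8 + (7/16)·0 = 9/2.
All of Column's active replies (1, 2) yield 9/2, and no column does worse for Row. The mix makes Column indifferent and guarantees 9/2, so it is optimal.

Yes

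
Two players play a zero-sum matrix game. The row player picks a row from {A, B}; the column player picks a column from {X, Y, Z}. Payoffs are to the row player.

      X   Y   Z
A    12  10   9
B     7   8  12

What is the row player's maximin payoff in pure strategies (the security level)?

9

Row minima: A → 9, B → 7.
The best of these is 9.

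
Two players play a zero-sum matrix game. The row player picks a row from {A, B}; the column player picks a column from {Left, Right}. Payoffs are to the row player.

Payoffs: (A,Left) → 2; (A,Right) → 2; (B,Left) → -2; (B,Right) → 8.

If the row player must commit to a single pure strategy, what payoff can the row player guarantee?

2

Row minima: A → 2, B → -2.
The best of these is 2.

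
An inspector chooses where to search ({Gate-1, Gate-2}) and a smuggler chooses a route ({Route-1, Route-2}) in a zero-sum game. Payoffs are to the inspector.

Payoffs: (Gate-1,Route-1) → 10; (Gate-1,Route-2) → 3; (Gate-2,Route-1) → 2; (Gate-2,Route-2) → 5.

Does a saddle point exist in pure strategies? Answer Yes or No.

No

Row minima: Gate-1 → 3, Gate-2 → 2; maximin = 3.
Column maxima: Route-1 → 10, Route-2 → 5; minimax = 5.
3 ≠ 5, so no pure-strategy equilibrium exists.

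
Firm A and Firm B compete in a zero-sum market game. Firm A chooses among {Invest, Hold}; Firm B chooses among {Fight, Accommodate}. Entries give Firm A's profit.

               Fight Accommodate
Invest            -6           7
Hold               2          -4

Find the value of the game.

-10/19

Row minima: Invest → -6, Hold → -4; maximin = -4.
Column maxima: Fight → 2, Accommodate → 7; minimax = 2.
-4 ≠ 2, so there is no saddle point; optimal play is mixed.
Let Firm A play Invest with probability p. Expected payoff against Fight: (-6)p + 2(1−p) = −8p + 2; against Accommodate: 7p + (-4)(1−p) = 11p − 4.
Setting these equal: −8p + 2 = 11p − 4 ⇒ −19p = -6 ⇒ p = 6/19, and the value is (-8)·(6/19) + 2 = -10/19.
For Firm B: with q = P(Fight), equating Invest's and Hold's payoffs gives −13q + 7 = 6q − 4 ⇒ q = 11/19.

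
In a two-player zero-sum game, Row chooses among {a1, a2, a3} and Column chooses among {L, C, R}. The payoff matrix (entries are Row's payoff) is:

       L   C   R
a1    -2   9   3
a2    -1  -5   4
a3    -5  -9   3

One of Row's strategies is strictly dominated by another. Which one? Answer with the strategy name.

a2 gives a strictly higher payoff than a3 against every column: -1 > -5, -5 > -9, 4 > 3.
So a3 is strictly dominated and Row never plays it.

a3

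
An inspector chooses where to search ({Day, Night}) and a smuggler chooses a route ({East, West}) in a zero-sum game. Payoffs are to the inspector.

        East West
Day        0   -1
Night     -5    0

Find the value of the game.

-5/6

Row minima: Day → -1, Night → -5; maximin = -1.
Column maxima: East → 0, West → 0; minimax = 0.
-1 ≠ 0, so there is no saddle point; optimal play is mixed.
Let the inspector play Day with probability p. Expected payoff against East: 0p + (-5)(1−p) = 5p − 5; against West: (-1)p + 0(1−p) = −p.
Setting these equal: 5p − 5 = −p ⇒ 6p = 5 ⇒ p = 5/6, and the value is (5)·(5/6) − 5 = -5/6.
For the smuggler: with q = P(East), equating Day's and Night's payoffs gives q − 1 = −5q ⇒ q = 1/6.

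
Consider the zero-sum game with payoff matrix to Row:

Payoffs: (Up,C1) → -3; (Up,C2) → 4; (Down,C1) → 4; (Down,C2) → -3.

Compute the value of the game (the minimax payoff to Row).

1/2

Row minima: Up → -3, Down → -3; maximin = -3.
Column maxima: C1 → 4, C2 → 4; minimax = 4.
-3 ≠ 4, so there is no saddle point; optimal play is mixed.
Let Row play Up with probability p. Expected payoff against C1: (-3)p + 4(1−p) = −7p + 4; against C2: 4p + (-3)(1−p) = 7p − 3.
Setting these equal: −7p + 4 = 7p − 3 ⇒ −14p = -7 ⇒ p = 1/2, and the value is (-7)·(1/2) + 4 = 1/2.
For Column: with q = P(C1), equating Up's and Down's payoffs gives −7q + 4 = 7q − 3 ⇒ q = 1/2.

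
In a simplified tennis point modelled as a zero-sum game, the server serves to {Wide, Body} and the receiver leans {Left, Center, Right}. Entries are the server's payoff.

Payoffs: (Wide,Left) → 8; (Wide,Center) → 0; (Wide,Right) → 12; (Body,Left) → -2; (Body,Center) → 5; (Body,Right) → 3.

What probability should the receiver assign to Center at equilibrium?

Row minima: Wide → 0, Body → -2; maximin = 0.
Column maxima: Left → 8, Center → 5, Right → 12; minimax = 5.
0 ≠ 5, so there is no saddle point; optimal play is mixed.
Right is strictly dominated by Left (it gives the server strictly more in every row), so the receiver never plays it.
On the remaining 2×2 (Wide, Body vs Left, Center):
Let the server play Wide with probability p. Expected payoff against Left: 8p + (-2)(1−p) = 10p − 2; against Center: 0p + 5(1−p) = −5p + 5.
Setting these equal: 10p − 2 = −5p + 5 ⇒ 15p = 7 ⇒ p = 7/15, and the value is (10)·(7/15) − 2 = 8/3.
For the receiver: with q = P(Left), equating Wide's and Body's payoffs gives 8q = −7q + 5 ⇒ q = 1/3.

2/3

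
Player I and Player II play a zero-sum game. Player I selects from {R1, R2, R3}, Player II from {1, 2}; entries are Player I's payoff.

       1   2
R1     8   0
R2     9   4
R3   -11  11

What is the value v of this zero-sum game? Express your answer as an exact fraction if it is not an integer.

Row minima: R1 → 0, R2 → 4, R3 → -11; maximin = 4.
Column maxima: 1 → 9, 2 → 11; minimax = 9.
4 ≠ 9, so there is no saddle point; optimal play is mixed.
R1 is strictly dominated by R2, so Player I never plays it.
On the remaining 2×2 (R2, R3 vs 1, 2):
Let Player I play R2 with probability p. Expected payoff against 1: 9p + (-11)(1−p) = 20p − 11; against 2: 4p + 11(1−p) = −7p + 11.
Setting these equal: 20p − 11 = −7p + 11 ⇒ 27p = 22 ⇒ p = 22/27, and the value is (20)·(22/27) − 11 = 143/27.
For Player II: with q = P(1), equating R2's and R3's payoffs gives 5q + 4 = −22q + 11 ⇒ q = 7/27.

143/27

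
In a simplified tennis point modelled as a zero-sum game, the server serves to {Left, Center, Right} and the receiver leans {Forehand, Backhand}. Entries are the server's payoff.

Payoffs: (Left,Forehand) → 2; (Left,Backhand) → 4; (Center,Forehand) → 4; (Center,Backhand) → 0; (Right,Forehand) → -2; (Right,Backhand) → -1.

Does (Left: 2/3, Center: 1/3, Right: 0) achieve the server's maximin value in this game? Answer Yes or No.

Against Forehand this mix gives (2/3)·2 + (1/3)·4 = 8/3.
Against Backhand this mix gives (2/3)·4 + (1/3)·0 = 8/3.
All of the receiver's active replies (Forehand, Backhand) yield 8/3, and no column does worse for the server. The mix makes the receiver indifferent and guarantees 8/3, so it is optimal.

Yes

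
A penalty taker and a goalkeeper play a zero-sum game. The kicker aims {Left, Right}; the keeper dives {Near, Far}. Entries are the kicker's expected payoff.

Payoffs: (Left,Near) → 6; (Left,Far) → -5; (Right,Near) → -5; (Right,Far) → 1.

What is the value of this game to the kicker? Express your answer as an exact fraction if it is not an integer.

-19/17

Row minima: Left → -5, Right → -5; maximin = -5.
Column maxima: Near → 6, Far → 1; minimax = 1.
-5 ≠ 1, so there is no saddle point; optimal play is mixed.
Let the kicker play Left with probability p. Expected payoff against Near: 6p + (-5)(1−p) = 11p − 5; against Far: (-5)p + 1(1−p) = −6p + 1.
Setting these equal: 11p − 5 = −6p + 1 ⇒ 17p = 6 ⇒ p = 6/17, and the value is (11)·(6/17) − 5 = -19/17.
For the keeper: with q = P(Near), equating Left's and Right's payoffs gives 11q − 5 = −6q + 1 ⇒ q = 6/17.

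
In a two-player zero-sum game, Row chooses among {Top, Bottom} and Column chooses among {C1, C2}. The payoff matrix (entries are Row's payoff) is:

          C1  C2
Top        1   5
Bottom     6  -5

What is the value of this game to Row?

7/3

Row minima: Top → 1, Bottom → -5; maximin = 1.
Column maxima: C1 → 6, C2 → 5; minimax = 5.
1 ≠ 5, so there is no saddle point; optimal play is mixed.
Let Row play Top with probability p. Expected payoff against C1: 1p + 6(1−p) = −5p + 6; against C2: 5p + (-5)(1−p) = 10p − 5.
Setting these equal: −5p + 6 = 10p − 5 ⇒ −15p = -11 ⇒ p = 11/15, and the value is (-5)·(11/15) + 6 = 7/3.
For Column: with q = P(C1), equating Top's and Bottom's payoffs gives −4q + 5 = 11q − 5 ⇒ q = 2/3.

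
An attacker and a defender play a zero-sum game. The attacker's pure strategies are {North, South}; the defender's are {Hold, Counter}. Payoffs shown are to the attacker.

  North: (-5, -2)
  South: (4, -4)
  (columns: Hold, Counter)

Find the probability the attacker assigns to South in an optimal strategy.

Row minima: North → -5, South → -4; maximin = -4.
Column maxima: Hold → 4, Counter → -2; minimax = -2.
-4 ≠ -2, so there is no saddle point; optimal play is mixed.
Let the attacker play North with probability p. Expected payoff against Hold: (-5)p + 4(1−p) = −9p + 4; against Counter: (-2)p + (-4)(1−p) = 2p − 4.
Setting these equal: −9p + 4 = 2p − 4 ⇒ −11p = -8 ⇒ p = 8/11, and the value is (-9)·(8/11) + 4 = -28/11.
For the defender: with q = P(Hold), equating North's and South's payoffs gives −3q − 2 = 8q − 4 ⇒ q = 2/11.

3/11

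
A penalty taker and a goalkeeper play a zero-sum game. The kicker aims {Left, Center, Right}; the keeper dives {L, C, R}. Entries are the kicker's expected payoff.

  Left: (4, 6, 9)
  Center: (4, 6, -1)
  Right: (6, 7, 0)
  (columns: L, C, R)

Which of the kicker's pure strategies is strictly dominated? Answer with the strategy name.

Right gives a strictly higher payoff than Center against every column: 6 > 4, 7 > 6, 0 > -1.
So Center is strictly dominated and the kicker never plays it.

Center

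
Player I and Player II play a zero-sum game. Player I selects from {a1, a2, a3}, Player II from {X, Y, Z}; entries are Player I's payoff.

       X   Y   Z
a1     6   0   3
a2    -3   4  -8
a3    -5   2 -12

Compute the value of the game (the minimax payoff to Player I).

Row minima: a1 → 0, a2 → -8, a3 → -12; maximin = 0.
Column maxima: X → 6, Y → 4, Z → 3; minimax = 3.
0 ≠ 3, so there is no saddle point; optimal play is mixed.
a3 is strictly dominated by a2, so Player I never plays it.
X is strictly dominated by Z (it gives Player I strictly more in every row), so Player II never plays it.
On the remaining 2×2 (a1, a2 vs Y, Z):
Let Player I play a1 with probability p. Expected payoff against Y: 0p + 4(1−p) = −4p + 4; against Z: 3p + (-8)(1−p) = 11p − 8.
Setting these equal: −4p + 4 = 11p − 8 ⇒ −15p = -12 ⇒ p = 4/5, and the value is (-4)·(4/5) + 4 = 4/5.
For Player II: with q = P(Y), equating a1's and a2's payoffs gives −3q + 3 = 12q − 8 ⇒ q = 11/15.

4/5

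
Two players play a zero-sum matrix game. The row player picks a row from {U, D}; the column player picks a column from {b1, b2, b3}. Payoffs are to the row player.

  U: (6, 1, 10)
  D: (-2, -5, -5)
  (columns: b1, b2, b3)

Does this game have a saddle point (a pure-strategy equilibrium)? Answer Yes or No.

Yes

Row minima: U → 1, D → -5; maximin = 1.
Column maxima: b1 → 6, b2 → 1, b3 → 10; minimax = 1.
maximin = minimax = 1, so a saddle point exists.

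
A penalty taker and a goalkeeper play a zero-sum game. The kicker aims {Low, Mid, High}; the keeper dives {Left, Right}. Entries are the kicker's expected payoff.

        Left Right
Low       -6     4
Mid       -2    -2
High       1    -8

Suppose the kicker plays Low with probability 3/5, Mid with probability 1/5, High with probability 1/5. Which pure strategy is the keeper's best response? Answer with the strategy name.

If the keeper plays Left, the kicker's expected payoff is (3/5)·(-6) + (1/5)·(-2) + (1/5)·1 = -19/5.
If the keeper plays Right, the kicker's expected payoff is (3/5)·4 + (1/5)·(-2) + (1/5)·(-8) = 2/5.
The keeper minimizes the kicker's payoff; the smallest is -19/5, so the best response is Left.

Left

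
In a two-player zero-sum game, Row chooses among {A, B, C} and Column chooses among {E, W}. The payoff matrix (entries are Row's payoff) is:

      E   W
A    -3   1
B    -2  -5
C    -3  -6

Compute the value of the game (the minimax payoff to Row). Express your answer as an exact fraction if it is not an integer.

-17/7

Row minima: A → -3, B → -5, C → -6; maximin = -3.
Column maxima: E → -2, W → 1; minimax = -2.
-3 ≠ -2, so there is no saddle point; optimal play is mixed.
C is strictly dominated by B, so Row never plays it.
On the remaining 2×2 (A, B vs E, W):
Let Row play A with probability p. Expected payoff against E: (-3)p + (-2)(1−p) = −p − 2; against W: 1p + (-5)(1−p) = 6p − 5.
Setting these equal: −p − 2 = 6p − 5 ⇒ −7p = -3 ⇒ p = 3/7, and the value is (-1)·(3/7) − 2 = -17/7.
For Column: with q = P(E), equating A's and B's payoffs gives −4q + 1 = 3q − 5 ⇒ q = 6/7.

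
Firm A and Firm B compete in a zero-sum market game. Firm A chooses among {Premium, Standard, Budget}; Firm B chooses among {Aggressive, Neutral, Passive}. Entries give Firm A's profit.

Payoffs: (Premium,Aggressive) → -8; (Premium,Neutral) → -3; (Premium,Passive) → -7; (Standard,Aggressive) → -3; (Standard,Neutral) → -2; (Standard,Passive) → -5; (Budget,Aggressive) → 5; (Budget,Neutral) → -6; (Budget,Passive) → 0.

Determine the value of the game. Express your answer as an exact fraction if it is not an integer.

Row minima: Premium → -8, Standard → -5, Budget → -6; maximin = -5.
Column maxima: Aggressive → 5, Neutral → -2, Passive → 0; minimax = -2.
-5 ≠ -2, so there is no saddle point; optimal play is mixed.
Premium is strictly dominated by Standard, so Firm A never plays it.
With Premium eliminated, Aggressive is strictly dominated by Passive (it gives Firm A strictly more in every remaining row), so Firm B never plays it.
On the remaining 2×2 (Standard, Budget vs Neutral, Passive):
Let Firm A play Standard with probability p. Expected payoff against Neutral: (-2)p + (-6)(1−p) = 4p − 6; against Passive: (-5)p + 0(1−p) = −5p.
Setting these equal: 4p − 6 = −5p ⇒ 9p = 6 ⇒ p = 2/3, and the value is (4)·(2/3) − 6 = -10/3.
For Firm B: with q = P(Neutral), equating Standard's and Budget's payoffs gives 3q − 5 = −6q ⇒ q = 5/9.

-10/3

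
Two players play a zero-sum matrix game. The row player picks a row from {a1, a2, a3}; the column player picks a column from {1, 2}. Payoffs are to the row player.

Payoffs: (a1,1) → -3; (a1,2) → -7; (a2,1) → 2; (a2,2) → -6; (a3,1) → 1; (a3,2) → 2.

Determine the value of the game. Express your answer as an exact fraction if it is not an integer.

10/9

Row minima: a1 → -7, a2 → -6, a3 → 1; maximin = 1.
Column maxima: 1 → 2, 2 → 2; minimax = 2.
1 ≠ 2, so there is no saddle point; optimal play is mixed.
a1 is strictly dominated by a2, so the row player never plays it.
On the remaining 2×2 (a2, a3 vs 1, 2):
Let the row player play a2 with probability p. Expected payoff against 1: 2p + 1(1−p) = p + 1; against 2: (-6)p + 2(1−p) = −8p + 2.
Setting these equal: p + 1 = −8p + 2 ⇒ 9p = 1 ⇒ p = 1/9, and the value is (1)·(1/9) + 1 = 10/9.
For the column player: with q = P(1), equating a2's and a3's payoffs gives 8q − 6 = −q + 2 ⇒ q = 8/9.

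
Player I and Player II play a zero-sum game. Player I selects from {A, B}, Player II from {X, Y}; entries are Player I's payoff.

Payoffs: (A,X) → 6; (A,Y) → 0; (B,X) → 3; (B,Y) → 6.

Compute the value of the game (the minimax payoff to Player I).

4

Row minima: A → 0, B → 3; maximin = 3.
Column maxima: X → 6, Y → 6; minimax = 6.
3 ≠ 6, so there is no saddle point; optimal play is mixed.
Let Player I play A with probability p. Expected payoff against X: 6p + 3(1−p) = 3p + 3; against Y: 0p + 6(1−p) = −6p + 6.
Setting these equal: 3p + 3 = −6p + 6 ⇒ 9p = 3 ⇒ p = 1/3, and the value is (3)·(1/3) + 3 = 4.
For Player II: with q = P(X), equating A's and B's payoffs gives 6q = −3q + 6 ⇒ q = 2/3.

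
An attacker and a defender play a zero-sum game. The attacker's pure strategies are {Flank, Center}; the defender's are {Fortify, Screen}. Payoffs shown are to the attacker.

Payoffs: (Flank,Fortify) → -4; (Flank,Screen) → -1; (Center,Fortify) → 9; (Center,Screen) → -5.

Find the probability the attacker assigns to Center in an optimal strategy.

Row minima: Flank → -4, Center → -5; maximin = -4.
Column maxima: Fortify → 9, Screen → -1; minimax = -1.
-4 ≠ -1, so there is no saddle point; optimal play is mixed.
Let the attacker play Flank with probability p. Expected payoff against Fortify: (-4)p + 9(1−p) = −13p + 9; against Screen: (-1)p + (-5)(1−p) = 4p − 5.
Setting these equal: −13p + 9 = 4p − 5 ⇒ −17p = -14 ⇒ p = 14/17, and the value is (-13)·(14/17) + 9 = -29/17.
For the defender: with q = P(Fortify), equating Flank's and Center's payoffs gives −3q − 1 = 14q − 5 ⇒ q = 4/17.

3/17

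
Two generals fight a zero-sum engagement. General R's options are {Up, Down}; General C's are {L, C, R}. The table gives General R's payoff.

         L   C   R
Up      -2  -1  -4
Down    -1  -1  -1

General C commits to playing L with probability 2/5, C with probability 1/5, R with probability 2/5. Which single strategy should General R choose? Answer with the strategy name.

Down

Expected payoff of Up: (2/5)·(-2) + (1/5)·(-1) + (2/5)·(-4) = -13/5.
Expected payoff of Down: (2/5)·(-1) + (1/5)·(-1) + (2/5)·(-1) = -1.
The largest is -1, so General R's best response is Down.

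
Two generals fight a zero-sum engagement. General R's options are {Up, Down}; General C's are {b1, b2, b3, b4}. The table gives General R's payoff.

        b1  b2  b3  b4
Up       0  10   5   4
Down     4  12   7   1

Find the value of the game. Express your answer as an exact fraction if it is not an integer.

16/7

Row minima: Up → 0, Down → 1; maximin = 1.
Column maxima: b1 → 4, b2 → 12, b3 → 7, b4 → 4; minimax = 4.
1 ≠ 4, so there is no saddle point; optimal play is mixed.
b2 is strictly dominated by b1 (it gives General R strictly more in every row), so General C never plays it.
b3 is strictly dominated by b1 (it gives General R strictly more in every row), so General C never plays it.
On the remaining 2×2 (Up, Down vs b1, b4):
Let General R play Up with probability p. Expected payoff against b1: 0p + 4(1−p) = −4p + 4; against b4: 4p + 1(1−p) = 3p + 1.
Setting these equal: −4p + 4 = 3p + 1 ⇒ −7p = -3 ⇒ p = 3/7, and the value is (-4)·(3/7) + 4 = 16/7.
For General C: with q = P(b1), equating Up's and Down's payoffs gives −4q + 4 = 3q + 1 ⇒ q = 3/7.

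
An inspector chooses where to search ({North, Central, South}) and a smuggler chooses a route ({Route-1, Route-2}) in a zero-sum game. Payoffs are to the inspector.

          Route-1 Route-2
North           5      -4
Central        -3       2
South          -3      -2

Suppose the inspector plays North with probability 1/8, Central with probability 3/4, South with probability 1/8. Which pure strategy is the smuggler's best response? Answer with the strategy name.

If the smuggler plays Route-1, the inspector's expected payoff is (1/8)·5 + (3/4)·(-3) + (1/8)·(-3) = -2.
If the smuggler plays Route-2, the inspector's expected payoff is (1/8)·(-4) + (3/4)·2 + (1/8)·(-2) = 3/4.
The smuggler minimizes the inspector's payoff; the smallest is -2, so the best response is Route-1.

Route-1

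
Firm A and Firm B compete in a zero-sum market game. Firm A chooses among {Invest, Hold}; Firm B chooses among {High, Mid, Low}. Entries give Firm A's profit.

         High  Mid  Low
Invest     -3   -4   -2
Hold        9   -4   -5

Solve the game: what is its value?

-4

Row minima: Invest → -4, Hold → -5; maximin = -4.
Column maxima: High → 9, Mid → -4, Low → -2; minimax = -4.
Since maximin = minimax = -4, there is a saddle point and the value is -4.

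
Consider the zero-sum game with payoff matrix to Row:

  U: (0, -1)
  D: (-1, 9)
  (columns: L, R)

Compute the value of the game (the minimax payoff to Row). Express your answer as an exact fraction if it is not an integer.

Row minima: U → -1, D → -1; maximin = -1.
Column maxima: L → 0, R → 9; minimax = 0.
-1 ≠ 0, so there is no saddle point; optimal play is mixed.
Let Row play U with probability p. Expected payoff against L: 0p + (-1)(1−p) = p − 1; against R: (-1)p + 9(1−p) = −10p + 9.
Setting these equal: p − 1 = −10p + 9 ⇒ 11p = 10 ⇒ p = 10/11, and the value is (1)·(10/11) − 1 = -1/11.
For Column: with q = P(L), equating U's and D's payoffs gives q − 1 = −10q + 9 ⇒ q = 10/11.

-1/11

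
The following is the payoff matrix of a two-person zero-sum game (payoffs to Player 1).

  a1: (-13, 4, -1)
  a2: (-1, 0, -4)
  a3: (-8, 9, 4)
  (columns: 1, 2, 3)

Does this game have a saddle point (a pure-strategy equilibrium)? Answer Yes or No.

No

Row minima: a1 → -13, a2 → -4, a3 → -8; maximin = -4.
Column maxima: 1 → -1, 2 → 9, 3 → 4; minimax = -1.
-4 ≠ -1, so no pure-strategy equilibrium exists.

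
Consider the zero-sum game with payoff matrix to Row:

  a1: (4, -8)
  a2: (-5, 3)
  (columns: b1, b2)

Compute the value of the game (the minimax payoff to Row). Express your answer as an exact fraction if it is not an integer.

-7/5

Row minima: a1 → -8, a2 → -5; maximin = -5.
Column maxima: b1 → 4, b2 → 3; minimax = 3.
-5 ≠ 3, so there is no saddle point; optimal play is mixed.
Let Row play a1 with probability p. Expected payoff against b1: 4p + (-5)(1−p) = 9p − 5; against b2: (-8)p + 3(1−p) = −11p + 3.
Setting these equal: 9p − 5 = −11p + 3 ⇒ 20p = 8 ⇒ p = 2/5, and the value is (9)·(2/5) − 5 = -7/5.
For Column: with q = P(b1), equating a1's and a2's payoffs gives 12q − 8 = −8q + 3 ⇒ q = 11/20.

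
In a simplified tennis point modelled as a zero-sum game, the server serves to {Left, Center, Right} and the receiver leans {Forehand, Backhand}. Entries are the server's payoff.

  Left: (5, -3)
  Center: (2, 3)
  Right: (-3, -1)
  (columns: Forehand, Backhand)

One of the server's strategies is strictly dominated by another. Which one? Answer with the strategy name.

Right

Center gives a strictly higher payoff than Right against every column: 2 > -3, 3 > -1.
So Right is strictly dominated and the server never plays it.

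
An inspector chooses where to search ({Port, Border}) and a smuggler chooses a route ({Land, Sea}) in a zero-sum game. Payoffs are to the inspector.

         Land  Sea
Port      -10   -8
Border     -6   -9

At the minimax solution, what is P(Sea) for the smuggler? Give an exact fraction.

4/5

Row minima: Port → -10, Border → -9; maximin = -9.
Column maxima: Land → -6, Sea → -8; minimax = -8.
-9 ≠ -8, so there is no saddle point; optimal play is mixed.
Let the inspector play Port with probability p. Expected payoff against Land: (-10)p + (-6)(1−p) = −4p − 6; against Sea: (-8)p + (-9)(1−p) = p − 9.
Setting these equal: −4p − 6 = p − 9 ⇒ −5p = -3 ⇒ p = 3/5, and the value is (-4)·(3/5) − 6 = -42/5.
For the smuggler: with q = P(Land), equating Port's and Border's payoffs gives −2q − 8 = 3q − 9 ⇒ q = 1/5.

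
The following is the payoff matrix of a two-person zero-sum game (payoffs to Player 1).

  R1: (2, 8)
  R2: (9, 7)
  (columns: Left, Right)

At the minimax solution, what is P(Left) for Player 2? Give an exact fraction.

Row minima: R1 → 2, R2 → 7; maximin = 7.
Column maxima: Left → 9, Right → 8; minimax = 8.
7 ≠ 8, so there is no saddle point; optimal play is mixed.
Let Player 1 play R1 with probability p. Expected payoff against Left: 2p + 9(1−p) = −7p + 9; against Right: 8p + 7(1−p) = p + 7.
Setting these equal: −7p + 9 = p + 7 ⇒ −8p = -2 ⇒ p = 1/4, and the value is (-7)·(1/4) + 9 = 29/4.
For Player 2: with q = P(Left), equating R1's and R2's payoffs gives −6q + 8 = 2q + 7 ⇒ q = 1/8.

1/8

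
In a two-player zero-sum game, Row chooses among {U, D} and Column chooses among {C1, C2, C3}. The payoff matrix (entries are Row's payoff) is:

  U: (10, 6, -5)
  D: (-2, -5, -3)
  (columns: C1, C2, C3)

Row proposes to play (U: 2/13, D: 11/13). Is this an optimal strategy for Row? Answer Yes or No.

Yes

Against C1 this mix gives (2/13)·10 + (11/13)·(-2) = -2/13.
Against C2 this mix gives (2/13)·6 + (11/13)·(-5) = -43/13.
Against C3 this mix gives (2/13)·(-5) + (11/13)·(-3) = -43/13.
All of Column's active replies (C2, C3) yield -43/13, and no column does worse for Row. The mix makes Column indifferent and guarantees -43/13, so it is optimal.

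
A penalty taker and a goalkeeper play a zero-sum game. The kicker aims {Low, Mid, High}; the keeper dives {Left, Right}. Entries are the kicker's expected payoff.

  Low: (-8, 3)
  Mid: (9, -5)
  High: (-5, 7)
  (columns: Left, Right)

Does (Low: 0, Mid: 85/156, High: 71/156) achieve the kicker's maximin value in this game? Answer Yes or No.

Against Left this mix gives (85/156)·9 + (71/156)·(-5) = 205/78.
Against Right this mix gives (85/156)·(-5) + (71/156)·7 = 6/13.
The keeper will play Right, holding the kicker to 6/13. Shifting weight toward the row that does better against Right would raise this floor (the equalizing mix achieves 19/13 against both Right and Left), so the proposed strategy is not optimal.

No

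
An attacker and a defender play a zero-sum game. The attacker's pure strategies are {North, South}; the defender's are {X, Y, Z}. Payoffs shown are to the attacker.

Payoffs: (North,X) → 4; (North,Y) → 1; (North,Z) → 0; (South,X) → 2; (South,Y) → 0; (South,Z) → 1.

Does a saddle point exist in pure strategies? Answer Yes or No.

Row minima: North → 0, South → 0; maximin = 0.
Column maxima: X → 4, Y → 1, Z → 1; minimax = 1.
0 ≠ 1, so no pure-strategy equilibrium exists.

No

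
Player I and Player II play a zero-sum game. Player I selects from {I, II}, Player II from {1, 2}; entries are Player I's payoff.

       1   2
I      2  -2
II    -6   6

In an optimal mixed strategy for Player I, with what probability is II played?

Row minima: I → -2, II → -6; maximin = -2.
Column maxima: 1 → 2, 2 → 6; minimax = 2.
-2 ≠ 2, so there is no saddle point; optimal play is mixed.
Let Player I play I with probability p. Expected payoff against 1: 2p + (-6)(1−p) = 8p − 6; against 2: (-2)p + 6(1−p) = −8p + 6.
Setting these equal: 8p − 6 = −8p + 6 ⇒ 16p = 12 ⇒ p = 3/4, and the value is (8)·(3/4) − 6 = 0.
For Player II: with q = P(1), equating I's and II's payoffs gives 4q − 2 = −12q + 6 ⇒ q = 1/2.

1/4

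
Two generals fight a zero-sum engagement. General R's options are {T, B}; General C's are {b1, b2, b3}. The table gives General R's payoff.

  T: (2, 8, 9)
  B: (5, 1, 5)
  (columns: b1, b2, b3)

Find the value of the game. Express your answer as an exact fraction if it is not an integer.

Row minima: T → 2, B → 1; maximin = 2.
Column maxima: b1 → 5, b2 → 8, b3 → 9; minimax = 5.
2 ≠ 5, so there is no saddle point; optimal play is mixed.
b3 is strictly dominated by b2 (it gives General R strictly more in every row), so General C never plays it.
On the remaining 2×2 (T, B vs b1, b2):
Let General R play T with probability p. Expected payoff against b1: 2p + 5(1−p) = −3p + 5; against b2: 8p + 1(1−p) = 7p + 1.
Setting these equal: −3p + 5 = 7p + 1 ⇒ −10p = -4 ⇒ p = 2/5, and the value is (-3)·(2/5) + 5 = 19/5.
For General C: with q = P(b1), equating T's and B's payoffs gives −6q + 8 = 4q + 1 ⇒ q = 7/10.

19/5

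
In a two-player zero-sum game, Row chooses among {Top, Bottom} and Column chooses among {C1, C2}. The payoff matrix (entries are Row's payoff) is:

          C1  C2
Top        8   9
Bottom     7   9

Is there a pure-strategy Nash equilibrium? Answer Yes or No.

Row minima: Top → 8, Bottom → 7; maximin = 8.
Column maxima: C1 → 8, C2 → 9; minimax = 8.
maximin = minimax = 8, so a saddle point exists.

Yes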